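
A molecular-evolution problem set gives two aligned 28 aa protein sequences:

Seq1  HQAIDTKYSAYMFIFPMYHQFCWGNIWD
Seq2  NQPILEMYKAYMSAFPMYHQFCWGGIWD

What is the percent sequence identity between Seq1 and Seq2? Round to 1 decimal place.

67.9%

The sequences differ at positions 1 (H/N), 3 (A/P), 5 (D/L), 6 (T/E), 7 (K/M), 9 (S/K), 13 (F/S), 14 (I/A), 25 (N/G).
19 of the 28 sites match, so the percent identity is 19/28 × 100 = 67.9%.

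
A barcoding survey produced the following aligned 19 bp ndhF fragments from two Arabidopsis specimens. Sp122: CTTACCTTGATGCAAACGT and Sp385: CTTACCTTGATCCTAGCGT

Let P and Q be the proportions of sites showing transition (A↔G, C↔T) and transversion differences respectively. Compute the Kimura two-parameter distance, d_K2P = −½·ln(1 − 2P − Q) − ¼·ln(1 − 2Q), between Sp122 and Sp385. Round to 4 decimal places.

The sequences differ at positions 12 (G/C, transversion), 14 (A/T, transversion), 16 (A/G, transition).
Of the 3 differences, 1 transition and 2 transversions over 19 sites: P = 1/19 = 0.052632, Q = 2/19 = 0.105263.
d = −0.5·ln(0.789473) − 0.25·ln(0.789474) = −0.5·(-0.236390) − 0.25·(-0.236388) = 0.1773.

0.1773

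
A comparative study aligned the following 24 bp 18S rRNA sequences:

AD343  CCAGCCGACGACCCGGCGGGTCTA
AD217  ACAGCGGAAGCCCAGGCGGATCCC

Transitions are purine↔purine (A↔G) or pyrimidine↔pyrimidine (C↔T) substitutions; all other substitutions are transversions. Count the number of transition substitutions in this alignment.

Differing sites — 1:C/A (Tv); 6:C/G (Tv); 9:C/A (Tv); 11:A/C (Tv); 14:C/A (Tv); 20:G/A (Ti); 23:T/C (Ti); 24:A/C (Tv).
Of the 8 differences, 2 transitions and 6 transversions, so the answer is 2.

2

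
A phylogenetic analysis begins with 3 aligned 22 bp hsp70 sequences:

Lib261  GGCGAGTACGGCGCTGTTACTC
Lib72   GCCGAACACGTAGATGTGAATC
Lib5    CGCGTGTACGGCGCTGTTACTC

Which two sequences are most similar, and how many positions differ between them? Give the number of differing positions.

2

Pairwise Hamming distances:
  Lib261 vs Lib72: 8
  Lib261 vs Lib5: 2
  Lib72 vs Lib5: 10
The smallest is 2, between Lib261 and Lib5.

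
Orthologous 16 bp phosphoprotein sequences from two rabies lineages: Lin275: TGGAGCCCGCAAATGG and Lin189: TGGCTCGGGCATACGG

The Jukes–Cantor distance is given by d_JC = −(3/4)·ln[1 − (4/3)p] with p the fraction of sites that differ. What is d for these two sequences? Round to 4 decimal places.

0.5199

The sequences differ at positions 4 (A/C), 5 (G/T), 7 (C/G), 8 (C/G), 12 (A/T), 14 (T/C).
p = 6/16 = 0.375000.
d = −0.75 · ln(1 − (4/3)·0.375000) = −0.75 · ln(0.500000) = −0.75 · (-0.693147) = 0.5199.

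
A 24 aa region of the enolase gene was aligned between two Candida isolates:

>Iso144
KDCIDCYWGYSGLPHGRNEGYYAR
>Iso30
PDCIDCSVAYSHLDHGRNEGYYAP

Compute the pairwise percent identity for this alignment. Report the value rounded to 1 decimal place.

Mismatches occur at site 1 (K↔P), site 7 (Y↔S), site 8 (W↔V), site 9 (G↔A), site 12 (G↔H), site 14 (P↔D), site 24 (R↔P).
17 of the 24 sites match, so the percent identity is 17/24 × 100 = 70.8%.

70.8%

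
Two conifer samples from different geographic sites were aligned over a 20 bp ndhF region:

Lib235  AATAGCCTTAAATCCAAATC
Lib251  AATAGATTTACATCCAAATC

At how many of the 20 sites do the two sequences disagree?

Differing sites — 6:C/A; 7:C/T; 11:A/C.
That gives 3 mismatches out of 20 aligned sites, so the Hamming distance is 3.

3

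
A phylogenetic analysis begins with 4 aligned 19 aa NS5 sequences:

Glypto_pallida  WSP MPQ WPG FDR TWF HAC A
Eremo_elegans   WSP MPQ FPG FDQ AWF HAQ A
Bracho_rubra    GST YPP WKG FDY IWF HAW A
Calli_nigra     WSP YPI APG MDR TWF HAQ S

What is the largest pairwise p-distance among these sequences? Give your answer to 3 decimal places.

0.526

Pairwise Hamming distances:
  Glypto_pallida vs Eremo_elegans: 4
  Glypto_pallida vs Bracho_rubra: 8
  Glypto_pallida vs Calli_nigra: 6
  Eremo_elegans vs Bracho_rubra: 9
  Eremo_elegans vs Calli_nigra: 7
  Bracho_rubra vs Calli_nigra: 10
The largest is 10 mismatches, between Bracho_rubra and Calli_nigra; p = 10/19 = 0.526.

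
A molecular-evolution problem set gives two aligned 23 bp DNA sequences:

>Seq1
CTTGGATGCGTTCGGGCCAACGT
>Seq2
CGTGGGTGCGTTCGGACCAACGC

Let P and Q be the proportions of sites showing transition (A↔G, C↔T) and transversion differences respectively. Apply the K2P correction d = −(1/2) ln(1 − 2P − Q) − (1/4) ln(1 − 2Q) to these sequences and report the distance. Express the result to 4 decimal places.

0.2042

The sequences differ at positions 2 (T/G, transversion), 6 (A/G, transition), 16 (G/A, transition), 23 (T/C, transition).
Of the 4 differences, 3 transitions and 1 transversion over 23 sites: P = 3/23 = 0.130435, Q = 1/23 = 0.043478.
d = −0.5·ln(0.695652) − 0.25·ln(0.913044) = −0.5·(-0.362906) − 0.25·(-0.090971) = 0.2042.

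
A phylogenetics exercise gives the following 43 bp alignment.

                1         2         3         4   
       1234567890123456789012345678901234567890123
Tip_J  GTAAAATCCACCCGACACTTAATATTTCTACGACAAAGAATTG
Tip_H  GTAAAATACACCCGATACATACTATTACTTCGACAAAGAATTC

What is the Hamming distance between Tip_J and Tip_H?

7

Mismatches occur at site 8 (C/A), site 16 (C/T), site 19 (T/A), site 22 (A/C), site 27 (T/A), site 30 (A/T), site 43 (G/C).
That gives 7 mismatches out of 43 aligned sites, so the Hamming distance is 7.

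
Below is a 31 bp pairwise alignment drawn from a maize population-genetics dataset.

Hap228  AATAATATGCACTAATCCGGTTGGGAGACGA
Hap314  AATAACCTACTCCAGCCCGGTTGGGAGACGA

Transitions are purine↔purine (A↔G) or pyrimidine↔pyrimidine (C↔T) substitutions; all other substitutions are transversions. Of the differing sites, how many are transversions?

2

The sequences differ at positions 6 (T/C, transition), 7 (A/C, transversion), 9 (G/A, transition), 11 (A/T, transversion), 13 (T/C, transition), 15 (A/G, transition), 16 (T/C, transition).
Of the 7 differences, 5 transitions and 2 transversions, so the answer is 2.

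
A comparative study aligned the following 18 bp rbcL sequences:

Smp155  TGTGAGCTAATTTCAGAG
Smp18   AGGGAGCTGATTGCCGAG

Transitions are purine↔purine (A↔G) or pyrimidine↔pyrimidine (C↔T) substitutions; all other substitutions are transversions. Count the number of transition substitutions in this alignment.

Mismatches occur at site 1 (T/A, transversion), site 3 (T/G, transversion), site 9 (A/G, transition), site 13 (T/G, transversion), site 15 (A/C, transversion).
Of the 5 differences, 1 transition and 4 transversions, so the answer is 1.

1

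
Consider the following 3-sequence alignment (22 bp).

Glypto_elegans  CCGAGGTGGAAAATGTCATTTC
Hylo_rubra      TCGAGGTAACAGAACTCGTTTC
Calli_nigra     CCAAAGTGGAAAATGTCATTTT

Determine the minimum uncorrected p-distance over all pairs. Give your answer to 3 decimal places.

Pairwise Hamming distances:
  Glypto_elegans vs Hylo_rubra: 8
  Glypto_elegans vs Calli_nigra: 3
  Hylo_rubra vs Calli_nigra: 11
The smallest is 3 mismatches, between Glypto_elegans and Calli_nigra; p = 3/22 = 0.136.

0.136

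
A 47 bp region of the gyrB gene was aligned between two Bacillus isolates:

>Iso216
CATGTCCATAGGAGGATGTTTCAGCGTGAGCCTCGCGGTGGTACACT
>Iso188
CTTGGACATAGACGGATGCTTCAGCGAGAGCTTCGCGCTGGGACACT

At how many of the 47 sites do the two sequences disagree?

10

Mismatches occur at site 2 (A→T), site 5 (T→G), site 6 (C→A), site 12 (G→A), site 13 (A→C), site 19 (T→C), site 27 (T→A), site 32 (C→T), site 38 (G→C), site 42 (T→G).
That gives 10 mismatches out of 47 aligned sites, so the Hamming distance is 10.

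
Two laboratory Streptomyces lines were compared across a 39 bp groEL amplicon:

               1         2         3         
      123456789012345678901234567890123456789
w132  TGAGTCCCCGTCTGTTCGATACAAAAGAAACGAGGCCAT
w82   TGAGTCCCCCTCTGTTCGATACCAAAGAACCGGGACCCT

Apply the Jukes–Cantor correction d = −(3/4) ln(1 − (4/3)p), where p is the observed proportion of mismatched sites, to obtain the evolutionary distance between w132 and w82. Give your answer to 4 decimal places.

0.1722

Differing sites — 10:G/C; 23:A/C; 30:A/C; 33:A/G; 35:G/A; 38:A/C.
p = 6/39 = 0.153846.
d = −0.75 · ln(1 − (4/3)·0.153846) = −0.75 · ln(0.794872) = −0.75 · (-0.229574) = 0.1722.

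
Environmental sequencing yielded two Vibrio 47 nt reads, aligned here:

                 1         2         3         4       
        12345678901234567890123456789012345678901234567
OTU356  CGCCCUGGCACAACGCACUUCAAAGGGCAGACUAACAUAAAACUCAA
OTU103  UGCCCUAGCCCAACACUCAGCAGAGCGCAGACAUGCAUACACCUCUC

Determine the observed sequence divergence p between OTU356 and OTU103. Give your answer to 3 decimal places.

Mismatches occur at site 1 (C→U), site 7 (G→A), site 10 (A→C), site 15 (G→A), site 17 (A→U), site 19 (U→A), site 20 (U→G), site 23 (A→G), site 26 (G→C), site 33 (U→A), site 34 (A→U), site 35 (A→G), site 40 (A→C), site 42 (A→C), site 46 (A→U), site 47 (A→C).
There are 16 differences over 47 sites, so p = 16/47 = 0.340.

0.340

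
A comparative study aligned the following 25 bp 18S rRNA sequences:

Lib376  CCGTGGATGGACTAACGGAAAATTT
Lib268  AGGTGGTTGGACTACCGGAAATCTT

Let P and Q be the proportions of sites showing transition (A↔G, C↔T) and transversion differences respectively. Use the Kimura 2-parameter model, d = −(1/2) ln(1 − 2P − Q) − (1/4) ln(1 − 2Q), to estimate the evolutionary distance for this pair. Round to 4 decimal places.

0.2920

The sequences differ at positions 1 (C/A, transversion), 2 (C/G, transversion), 7 (A/T, transversion), 15 (A/C, transversion), 22 (A/T, transversion), 23 (T/C, transition).
Of the 6 differences, 1 transition and 5 transversions over 25 sites: P = 1/25 = 0.040000, Q = 5/25 = 0.200000.
d = −0.5·ln(0.720000) − 0.25·ln(0.600000) = −0.5·(-0.328504) − 0.25·(-0.510826) = 0.2920.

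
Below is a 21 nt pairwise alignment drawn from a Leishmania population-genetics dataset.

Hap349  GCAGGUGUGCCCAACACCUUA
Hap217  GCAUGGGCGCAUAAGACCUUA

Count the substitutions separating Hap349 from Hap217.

Mismatches occur at site 4 (G→U), site 6 (U→G), site 8 (U→C), site 11 (C→A), site 12 (C→U), site 15 (C→G).
That gives 6 mismatches out of 21 aligned sites, so the Hamming distance is 6.

6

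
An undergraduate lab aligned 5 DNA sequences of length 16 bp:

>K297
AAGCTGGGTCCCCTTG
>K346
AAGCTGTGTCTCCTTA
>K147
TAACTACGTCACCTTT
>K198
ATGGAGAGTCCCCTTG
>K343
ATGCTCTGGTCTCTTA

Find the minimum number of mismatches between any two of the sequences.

Pairwise Hamming distances:
  K297 vs K346: 3
  K297 vs K147: 6
  K297 vs K198: 4
  K297 vs K343: 7
  K346 vs K147: 6
  K346 vs K198: 6
  K346 vs K343: 6
  K147 vs K198: 9
  K147 vs K343: 10
  K198 vs K343: 8
The smallest is 3, between K297 and K346.

3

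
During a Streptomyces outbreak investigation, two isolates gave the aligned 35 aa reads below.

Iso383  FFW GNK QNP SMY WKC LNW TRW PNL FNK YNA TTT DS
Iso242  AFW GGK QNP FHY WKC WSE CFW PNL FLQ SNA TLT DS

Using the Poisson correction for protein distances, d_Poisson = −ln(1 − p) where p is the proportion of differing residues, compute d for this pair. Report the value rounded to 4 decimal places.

0.4643

Mismatches occur at site 1 (F/A), site 5 (N/G), site 10 (S/F), site 11 (M/H), site 16 (L/W), site 17 (N/S), site 18 (W/E), site 19 (T/C), site 20 (R/F), site 26 (N/L), site 27 (K/Q), site 28 (Y/S), site 32 (T/L).
p = 13/35 = 0.371429.
d = −ln(1 − 0.371429) = −ln(0.628571) = 0.4643.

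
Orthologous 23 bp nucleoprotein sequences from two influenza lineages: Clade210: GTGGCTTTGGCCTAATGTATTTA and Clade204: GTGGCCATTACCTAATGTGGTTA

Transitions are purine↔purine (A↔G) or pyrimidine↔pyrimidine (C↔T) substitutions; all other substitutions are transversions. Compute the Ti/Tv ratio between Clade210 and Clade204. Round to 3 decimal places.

Mismatches occur at site 6 (T↔C, transition), site 7 (T↔A, transversion), site 9 (G↔T, transversion), site 10 (G↔A, transition), site 19 (A↔G, transition), site 20 (T↔G, transversion).
Of the 6 differences, 3 transitions and 3 transversions, so Ti/Tv = 3/3 = 1.000.

1.000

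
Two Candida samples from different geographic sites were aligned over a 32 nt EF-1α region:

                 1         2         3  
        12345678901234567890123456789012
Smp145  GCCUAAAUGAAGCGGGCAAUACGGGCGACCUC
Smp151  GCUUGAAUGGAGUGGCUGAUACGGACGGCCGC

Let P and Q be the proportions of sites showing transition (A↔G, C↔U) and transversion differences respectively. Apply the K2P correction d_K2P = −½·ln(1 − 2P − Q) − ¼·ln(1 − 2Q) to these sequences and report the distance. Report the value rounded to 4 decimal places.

Differing sites — 3:C/U (Ti); 5:A/G (Ti); 10:A/G (Ti); 13:C/U (Ti); 16:G/C (Tv); 17:C/U (Ti); 18:A/G (Ti); 25:G/A (Ti); 28:A/G (Ti); 31:U/G (Tv).
Of the 10 differences, 8 transitions and 2 transversions over 32 sites: P = 8/32 = 0.250000, Q = 2/32 = 0.062500.
d = −0.5·ln(0.437500) − 0.25·ln(0.875000) = −0.5·(-0.826679) − 0.25·(-0.133531) = 0.4467.

0.4467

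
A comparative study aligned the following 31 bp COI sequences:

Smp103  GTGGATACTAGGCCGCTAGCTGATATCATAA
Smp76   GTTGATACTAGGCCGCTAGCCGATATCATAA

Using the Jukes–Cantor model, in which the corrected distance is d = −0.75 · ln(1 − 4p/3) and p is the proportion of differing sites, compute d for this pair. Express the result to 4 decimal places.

0.0675

The sequences differ at positions 3 (G/T), 21 (T/C).
p = 2/31 = 0.064516.
d = −0.75 · ln(1 − (4/3)·0.064516) = −0.75 · ln(0.913979) = −0.75 · (-0.089948) = 0.0675.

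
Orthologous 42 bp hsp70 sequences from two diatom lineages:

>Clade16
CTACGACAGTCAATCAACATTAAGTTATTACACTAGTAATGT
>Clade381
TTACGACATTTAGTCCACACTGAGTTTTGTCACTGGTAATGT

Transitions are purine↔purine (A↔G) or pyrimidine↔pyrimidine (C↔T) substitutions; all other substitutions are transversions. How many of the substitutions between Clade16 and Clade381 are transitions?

Mismatches occur at site 1 (C/T, transition), site 9 (G/T, transversion), site 11 (C/T, transition), site 13 (A/G, transition), site 16 (A/C, transversion), site 20 (T/C, transition), site 22 (A/G, transition), site 27 (A/T, transversion), site 29 (T/G, transversion), site 30 (A/T, transversion), site 35 (A/G, transition).
Of the 11 differences, 6 transitions and 5 transversions, so the answer is 6.

6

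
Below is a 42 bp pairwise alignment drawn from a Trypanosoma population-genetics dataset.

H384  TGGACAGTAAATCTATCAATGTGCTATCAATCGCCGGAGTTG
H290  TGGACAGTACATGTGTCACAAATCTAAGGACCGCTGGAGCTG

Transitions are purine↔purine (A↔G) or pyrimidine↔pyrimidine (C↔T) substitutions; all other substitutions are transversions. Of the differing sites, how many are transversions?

The sequences differ at positions 10 (A/C, transversion), 13 (C/G, transversion), 15 (A/G, transition), 19 (A/C, transversion), 20 (T/A, transversion), 21 (G/A, transition), 22 (T/A, transversion), 23 (G/T, transversion), 27 (T/A, transversion), 28 (C/G, transversion), 29 (A/G, transition), 31 (T/C, transition), 35 (C/T, transition), 40 (T/C, transition).
Of the 14 differences, 6 transitions and 8 transversions, so the answer is 8.

8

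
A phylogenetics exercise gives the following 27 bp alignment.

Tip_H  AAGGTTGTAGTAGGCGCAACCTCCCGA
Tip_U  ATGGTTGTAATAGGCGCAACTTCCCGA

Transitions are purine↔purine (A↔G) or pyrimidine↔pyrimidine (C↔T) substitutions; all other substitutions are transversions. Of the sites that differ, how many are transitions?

Mismatches occur at site 2 (A↔T, transversion), site 10 (G↔A, transition), site 21 (C↔T, transition).
Of the 3 differences, 2 transitions and 1 transversion, so the answer is 2.

2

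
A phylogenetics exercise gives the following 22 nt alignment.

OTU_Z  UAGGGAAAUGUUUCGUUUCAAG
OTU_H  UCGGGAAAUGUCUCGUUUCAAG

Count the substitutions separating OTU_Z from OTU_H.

2

Differing sites — 2:A/C; 12:U/C.
That gives 2 mismatches out of 22 aligned sites, so the Hamming distance is 2.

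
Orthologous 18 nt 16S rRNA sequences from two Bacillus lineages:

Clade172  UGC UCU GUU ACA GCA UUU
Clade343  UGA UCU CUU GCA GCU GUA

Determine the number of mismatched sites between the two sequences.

6

Mismatches occur at site 3 (C↔A), site 7 (G↔C), site 10 (A↔G), site 15 (A↔U), site 16 (U↔G), site 18 (U↔A).
That gives 6 mismatches out of 18 aligned sites, so the Hamming distance is 6.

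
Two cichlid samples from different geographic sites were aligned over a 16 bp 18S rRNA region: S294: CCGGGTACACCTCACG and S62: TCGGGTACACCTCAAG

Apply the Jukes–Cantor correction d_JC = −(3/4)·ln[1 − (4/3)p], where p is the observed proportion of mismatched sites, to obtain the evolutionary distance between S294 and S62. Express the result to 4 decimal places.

Differing sites — 1:C/T; 15:C/A.
p = 2/16 = 0.125000.
d = −0.75 · ln(1 − (4/3)·0.125000) = −0.75 · ln(0.833333) = −0.75 · (-0.182322) = 0.1367.

0.1367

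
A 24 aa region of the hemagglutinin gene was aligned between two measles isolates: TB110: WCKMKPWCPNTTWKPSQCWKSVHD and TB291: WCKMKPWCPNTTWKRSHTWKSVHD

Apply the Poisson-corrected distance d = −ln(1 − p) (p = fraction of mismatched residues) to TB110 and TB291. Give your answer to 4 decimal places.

Differing sites — 15:P/R; 17:Q/H; 18:C/T.
p = 3/24 = 0.125000.
d = −ln(1 − 0.125000) = −ln(0.875000) = 0.1335.

0.1335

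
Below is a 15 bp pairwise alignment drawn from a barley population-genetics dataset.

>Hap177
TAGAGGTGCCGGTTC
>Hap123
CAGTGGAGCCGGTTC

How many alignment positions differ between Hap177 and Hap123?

Mismatches occur at site 1 (T↔C), site 4 (A↔T), site 7 (T↔A).
That gives 3 mismatches out of 15 aligned sites, so the Hamming distance is 3.

3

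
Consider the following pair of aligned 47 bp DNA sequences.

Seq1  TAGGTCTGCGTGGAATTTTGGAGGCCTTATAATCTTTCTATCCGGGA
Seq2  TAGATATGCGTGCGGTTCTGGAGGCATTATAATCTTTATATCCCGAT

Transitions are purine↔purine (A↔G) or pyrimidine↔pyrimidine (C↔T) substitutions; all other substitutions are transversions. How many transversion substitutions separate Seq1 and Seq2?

6

The sequences differ at positions 4 (G/A, transition), 6 (C/A, transversion), 13 (G/C, transversion), 14 (A/G, transition), 15 (A/G, transition), 18 (T/C, transition), 26 (C/A, transversion), 38 (C/A, transversion), 44 (G/C, transversion), 46 (G/A, transition), 47 (A/T, transversion).
Of the 11 differences, 5 transitions and 6 transversions, so the answer is 6.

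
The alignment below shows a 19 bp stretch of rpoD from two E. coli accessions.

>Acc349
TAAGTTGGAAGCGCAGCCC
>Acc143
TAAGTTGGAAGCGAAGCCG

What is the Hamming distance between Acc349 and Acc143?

2

The sequences differ at positions 14 (C/A), 19 (C/G).
That gives 2 mismatches out of 19 aligned sites, so the Hamming distance is 2.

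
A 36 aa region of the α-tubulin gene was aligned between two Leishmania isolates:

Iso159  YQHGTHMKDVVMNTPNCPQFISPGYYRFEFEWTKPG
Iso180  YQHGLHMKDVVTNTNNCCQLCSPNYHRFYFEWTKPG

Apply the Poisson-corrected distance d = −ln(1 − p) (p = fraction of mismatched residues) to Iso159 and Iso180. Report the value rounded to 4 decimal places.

0.2877

The sequences differ at positions 5 (T/L), 12 (M/T), 15 (P/N), 18 (P/C), 20 (F/L), 21 (I/C), 24 (G/N), 26 (Y/H), 29 (E/Y).
p = 9/36 = 0.250000.
d = −ln(1 − 0.250000) = −ln(0.750000) = 0.2877.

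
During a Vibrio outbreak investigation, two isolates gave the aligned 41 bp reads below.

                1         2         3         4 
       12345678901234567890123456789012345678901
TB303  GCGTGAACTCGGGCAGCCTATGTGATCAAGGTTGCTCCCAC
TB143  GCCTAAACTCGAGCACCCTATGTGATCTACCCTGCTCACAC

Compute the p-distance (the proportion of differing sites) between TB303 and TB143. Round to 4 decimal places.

Differing sites — 3:G/C; 5:G/A; 12:G/A; 16:G/C; 28:A/T; 30:G/C; 31:G/C; 32:T/C; 38:C/A.
There are 9 differences over 41 sites, so p = 9/41 = 0.2195.

0.2195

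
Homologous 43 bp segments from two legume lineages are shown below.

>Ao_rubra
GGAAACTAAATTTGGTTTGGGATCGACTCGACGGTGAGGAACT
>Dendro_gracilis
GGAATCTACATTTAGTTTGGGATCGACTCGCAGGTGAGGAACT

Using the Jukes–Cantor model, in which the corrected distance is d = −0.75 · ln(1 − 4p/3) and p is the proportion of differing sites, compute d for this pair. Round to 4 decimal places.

Mismatches occur at site 5 (A→T), site 9 (A→C), site 14 (G→A), site 31 (A→C), site 32 (C→A).
p = 5/43 = 0.116279.
d = −0.75 · ln(1 − (4/3)·0.116279) = −0.75 · ln(0.844961) = −0.75 · (-0.168465) = 0.1263.

0.1263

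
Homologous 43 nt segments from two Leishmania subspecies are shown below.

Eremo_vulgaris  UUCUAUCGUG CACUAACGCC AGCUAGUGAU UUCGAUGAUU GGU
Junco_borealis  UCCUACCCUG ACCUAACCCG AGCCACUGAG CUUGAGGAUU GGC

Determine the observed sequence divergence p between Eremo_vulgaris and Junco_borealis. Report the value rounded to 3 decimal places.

Differing sites — 2:U/C; 6:U/C; 8:G/C; 11:C/A; 12:A/C; 18:G/C; 20:C/G; 24:U/C; 26:G/C; 30:U/G; 31:U/C; 33:C/U; 36:U/G; 43:U/C.
There are 14 differences over 43 sites, so p = 14/43 = 0.326.

0.326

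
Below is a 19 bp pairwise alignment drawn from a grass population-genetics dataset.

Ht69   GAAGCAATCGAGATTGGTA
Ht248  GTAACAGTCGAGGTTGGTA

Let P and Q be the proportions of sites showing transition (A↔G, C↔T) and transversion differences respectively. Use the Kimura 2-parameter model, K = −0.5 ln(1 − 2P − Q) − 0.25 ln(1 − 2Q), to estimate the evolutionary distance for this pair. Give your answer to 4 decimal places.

Mismatches occur at site 2 (A↔T, transversion), site 4 (G↔A, transition), site 7 (A↔G, transition), site 13 (A↔G, transition).
Of the 4 differences, 3 transitions and 1 transversion over 19 sites: P = 3/19 = 0.157895, Q = 1/19 = 0.052632.
d = −0.5·ln(0.631578) − 0.25·ln(0.894736) = −0.5·(-0.459534) − 0.25·(-0.111227) = 0.2576.

0.2576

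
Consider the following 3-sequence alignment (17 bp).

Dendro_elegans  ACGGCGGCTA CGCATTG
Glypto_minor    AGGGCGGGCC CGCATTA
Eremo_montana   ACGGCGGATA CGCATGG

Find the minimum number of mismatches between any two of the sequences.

2

Pairwise Hamming distances:
  Dendro_elegans vs Glypto_minor: 5
  Dendro_elegans vs Eremo_montana: 2
  Glypto_minor vs Eremo_montana: 6
The smallest is 2, between Dendro_elegans and Eremo_montana.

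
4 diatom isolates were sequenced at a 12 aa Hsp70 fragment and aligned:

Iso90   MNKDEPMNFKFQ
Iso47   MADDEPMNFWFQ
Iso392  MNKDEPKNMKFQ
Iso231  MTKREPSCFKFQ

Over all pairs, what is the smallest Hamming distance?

Pairwise Hamming distances:
  Iso90 vs Iso47: 3
  Iso90 vs Iso392: 2
  Iso90 vs Iso231: 4
  Iso47 vs Iso392: 5
  Iso47 vs Iso231: 6
  Iso392 vs Iso231: 5
The smallest is 2, between Iso90 and Iso392.

2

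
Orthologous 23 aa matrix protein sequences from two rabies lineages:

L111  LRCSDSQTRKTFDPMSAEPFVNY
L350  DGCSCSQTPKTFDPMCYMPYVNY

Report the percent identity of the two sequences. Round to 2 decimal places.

65.22%

The sequences differ at positions 1 (L/D), 2 (R/G), 5 (D/C), 9 (R/P), 16 (S/C), 17 (A/Y), 18 (E/M), 20 (F/Y).
15 of the 23 sites match, so the percent identity is 15/23 × 100 = 65.22%.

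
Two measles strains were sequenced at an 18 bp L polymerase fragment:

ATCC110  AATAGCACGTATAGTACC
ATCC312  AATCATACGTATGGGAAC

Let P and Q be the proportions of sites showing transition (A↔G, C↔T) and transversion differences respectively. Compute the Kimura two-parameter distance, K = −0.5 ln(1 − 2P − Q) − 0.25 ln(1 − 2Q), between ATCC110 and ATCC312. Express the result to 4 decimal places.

Differing sites — 4:A/C (Tv); 5:G/A (Ti); 6:C/T (Ti); 13:A/G (Ti); 15:T/G (Tv); 17:C/A (Tv).
Of the 6 differences, 3 transitions and 3 transversions over 18 sites: P = 3/18 = 0.166667, Q = 3/18 = 0.166667.
d = −0.5·ln(0.499999) − 0.25·ln(0.666666) = −0.5·(-0.693149) − 0.25·(-0.405466) = 0.4479.

0.4479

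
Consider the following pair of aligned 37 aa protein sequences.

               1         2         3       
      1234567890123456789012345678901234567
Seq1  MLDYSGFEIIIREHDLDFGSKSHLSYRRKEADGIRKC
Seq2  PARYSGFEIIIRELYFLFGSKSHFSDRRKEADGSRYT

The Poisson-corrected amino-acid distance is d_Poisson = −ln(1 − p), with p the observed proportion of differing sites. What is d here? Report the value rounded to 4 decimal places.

0.3920

Differing sites — 1:M/P; 2:L/A; 3:D/R; 14:H/L; 15:D/Y; 16:L/F; 17:D/L; 24:L/F; 26:Y/D; 34:I/S; 36:K/Y; 37:C/T.
p = 12/37 = 0.324324.
d = −ln(1 − 0.324324) = −ln(0.675676) = 0.3920.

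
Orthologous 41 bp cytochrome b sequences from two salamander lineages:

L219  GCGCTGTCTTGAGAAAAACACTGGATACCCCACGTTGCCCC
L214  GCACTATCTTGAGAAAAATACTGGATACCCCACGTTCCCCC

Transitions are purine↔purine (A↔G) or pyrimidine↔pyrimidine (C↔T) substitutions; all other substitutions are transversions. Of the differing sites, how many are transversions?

1

Differing sites — 3:G/A (Ti); 6:G/A (Ti); 19:C/T (Ti); 37:G/C (Tv).
Of the 4 differences, 3 transitions and 1 transversion, so the answer is 1.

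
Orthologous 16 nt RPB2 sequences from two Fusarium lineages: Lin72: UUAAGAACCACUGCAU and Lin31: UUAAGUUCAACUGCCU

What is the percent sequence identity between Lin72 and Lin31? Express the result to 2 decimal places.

The sequences differ at positions 6 (A/U), 7 (A/U), 9 (C/A), 15 (A/C).
12 of the 16 sites match, so the percent identity is 12/16 × 100 = 75.00%.

75.00%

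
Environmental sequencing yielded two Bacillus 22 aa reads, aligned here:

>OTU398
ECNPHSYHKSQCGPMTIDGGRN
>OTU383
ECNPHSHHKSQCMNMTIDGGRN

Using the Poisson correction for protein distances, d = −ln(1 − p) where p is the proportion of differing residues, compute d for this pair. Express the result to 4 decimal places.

0.1466

Mismatches occur at site 7 (Y/H), site 13 (G/M), site 14 (P/N).
p = 3/22 = 0.136364.
d = −ln(1 − 0.136364) = −ln(0.863636) = 0.1466.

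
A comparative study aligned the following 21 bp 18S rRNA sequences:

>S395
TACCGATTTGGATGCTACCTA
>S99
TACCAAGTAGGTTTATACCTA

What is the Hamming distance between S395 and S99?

6

The sequences differ at positions 5 (G/A), 7 (T/G), 9 (T/A), 12 (A/T), 14 (G/T), 15 (C/A).
That gives 6 mismatches out of 21 aligned sites, so the Hamming distance is 6.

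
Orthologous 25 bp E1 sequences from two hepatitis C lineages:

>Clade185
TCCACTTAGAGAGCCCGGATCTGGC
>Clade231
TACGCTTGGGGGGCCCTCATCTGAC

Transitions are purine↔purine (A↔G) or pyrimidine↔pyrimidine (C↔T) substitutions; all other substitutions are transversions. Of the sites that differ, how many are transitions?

5

Differing sites — 2:C/A (Tv); 4:A/G (Ti); 8:A/G (Ti); 10:A/G (Ti); 12:A/G (Ti); 17:G/T (Tv); 18:G/C (Tv); 24:G/A (Ti).
Of the 8 differences, 5 transitions and 3 transversions, so the answer is 5.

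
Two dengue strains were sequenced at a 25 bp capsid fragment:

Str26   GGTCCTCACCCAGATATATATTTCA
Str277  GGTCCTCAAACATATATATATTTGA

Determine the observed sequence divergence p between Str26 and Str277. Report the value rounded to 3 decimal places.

0.160

Differing sites — 9:C/A; 10:C/A; 13:G/T; 24:C/G.
There are 4 differences over 25 sites, so p = 4/25 = 0.160.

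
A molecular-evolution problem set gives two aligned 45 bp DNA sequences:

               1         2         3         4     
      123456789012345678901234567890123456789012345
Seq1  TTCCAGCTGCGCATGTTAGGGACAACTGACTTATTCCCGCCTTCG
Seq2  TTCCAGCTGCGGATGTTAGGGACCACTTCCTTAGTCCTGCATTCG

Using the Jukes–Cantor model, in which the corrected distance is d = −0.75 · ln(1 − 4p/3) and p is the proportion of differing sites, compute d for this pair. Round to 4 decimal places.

0.1743

Mismatches occur at site 12 (C/G), site 24 (A/C), site 28 (G/T), site 29 (A/C), site 34 (T/G), site 38 (C/T), site 41 (C/A).
p = 7/45 = 0.155556.
d = −0.75 · ln(1 − (4/3)·0.155556) = −0.75 · ln(0.792592) = −0.75 · (-0.232447) = 0.1743.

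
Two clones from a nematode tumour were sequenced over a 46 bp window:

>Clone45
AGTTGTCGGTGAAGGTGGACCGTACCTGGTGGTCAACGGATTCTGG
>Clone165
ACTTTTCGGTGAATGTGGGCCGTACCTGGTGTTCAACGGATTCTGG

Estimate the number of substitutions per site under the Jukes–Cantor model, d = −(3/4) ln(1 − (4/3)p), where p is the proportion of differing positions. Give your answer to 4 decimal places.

Mismatches occur at site 2 (G/C), site 5 (G/T), site 14 (G/T), site 19 (A/G), site 32 (G/T).
p = 5/46 = 0.108696.
d = −0.75 · ln(1 − (4/3)·0.108696) = −0.75 · ln(0.855072) = −0.75 · (-0.156570) = 0.1174.

0.1174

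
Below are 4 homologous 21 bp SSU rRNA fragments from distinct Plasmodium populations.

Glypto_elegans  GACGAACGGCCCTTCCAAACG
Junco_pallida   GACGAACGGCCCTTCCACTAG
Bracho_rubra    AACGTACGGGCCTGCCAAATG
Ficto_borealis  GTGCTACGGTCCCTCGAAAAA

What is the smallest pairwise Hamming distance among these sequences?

3

Pairwise Hamming distances:
  Glypto_elegans vs Junco_pallida: 3
  Glypto_elegans vs Bracho_rubra: 5
  Glypto_elegans vs Ficto_borealis: 9
  Junco_pallida vs Bracho_rubra: 7
  Junco_pallida vs Ficto_borealis: 10
  Bracho_rubra vs Ficto_borealis: 10
The smallest is 3, between Glypto_elegans and Junco_pallida.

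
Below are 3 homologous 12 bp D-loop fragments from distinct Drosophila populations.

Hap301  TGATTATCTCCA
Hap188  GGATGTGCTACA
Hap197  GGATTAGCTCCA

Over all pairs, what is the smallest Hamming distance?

Pairwise Hamming distances:
  Hap301 vs Hap188: 5
  Hap301 vs Hap197: 2
  Hap188 vs Hap197: 3
The smallest is 2, between Hap301 and Hap197.

2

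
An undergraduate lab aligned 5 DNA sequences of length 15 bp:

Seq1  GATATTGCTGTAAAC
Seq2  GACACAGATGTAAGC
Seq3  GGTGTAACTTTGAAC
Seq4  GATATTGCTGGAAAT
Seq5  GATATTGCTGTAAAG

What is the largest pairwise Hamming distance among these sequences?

9

Pairwise Hamming distances:
  Seq1 vs Seq2: 5
  Seq1 vs Seq3: 6
  Seq1 vs Seq4: 2
  Seq1 vs Seq5: 1
  Seq2 vs Seq3: 9
  Seq2 vs Seq4: 7
  Seq2 vs Seq5: 6
  Seq3 vs Seq4: 8
  Seq3 vs Seq5: 7
  Seq4 vs Seq5: 2
The largest is 9, between Seq2 and Seq3.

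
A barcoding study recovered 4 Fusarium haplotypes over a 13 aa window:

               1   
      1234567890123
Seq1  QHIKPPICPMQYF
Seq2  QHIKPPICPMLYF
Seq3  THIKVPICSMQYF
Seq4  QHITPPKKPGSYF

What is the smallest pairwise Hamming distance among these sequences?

1

Pairwise Hamming distances:
  Seq1 vs Seq2: 1
  Seq1 vs Seq3: 3
  Seq1 vs Seq4: 5
  Seq2 vs Seq3: 4
  Seq2 vs Seq4: 5
  Seq3 vs Seq4: 8
The smallest is 1, between Seq1 and Seq2.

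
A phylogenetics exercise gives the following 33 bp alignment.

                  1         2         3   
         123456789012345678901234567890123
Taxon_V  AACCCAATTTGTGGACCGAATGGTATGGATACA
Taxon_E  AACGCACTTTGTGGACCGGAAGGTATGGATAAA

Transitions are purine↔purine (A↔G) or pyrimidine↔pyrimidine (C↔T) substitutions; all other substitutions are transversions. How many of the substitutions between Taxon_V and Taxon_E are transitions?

1

The sequences differ at positions 4 (C/G, transversion), 7 (A/C, transversion), 19 (A/G, transition), 21 (T/A, transversion), 32 (C/A, transversion).
Of the 5 differences, 1 transition and 4 transversions, so the answer is 1.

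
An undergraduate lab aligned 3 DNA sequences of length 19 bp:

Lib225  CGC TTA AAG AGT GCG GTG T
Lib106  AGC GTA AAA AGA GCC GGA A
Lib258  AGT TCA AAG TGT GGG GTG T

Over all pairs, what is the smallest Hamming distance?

5

Pairwise Hamming distances:
  Lib225 vs Lib106: 8
  Lib225 vs Lib258: 5
  Lib106 vs Lib258: 11
The smallest is 5, between Lib225 and Lib258.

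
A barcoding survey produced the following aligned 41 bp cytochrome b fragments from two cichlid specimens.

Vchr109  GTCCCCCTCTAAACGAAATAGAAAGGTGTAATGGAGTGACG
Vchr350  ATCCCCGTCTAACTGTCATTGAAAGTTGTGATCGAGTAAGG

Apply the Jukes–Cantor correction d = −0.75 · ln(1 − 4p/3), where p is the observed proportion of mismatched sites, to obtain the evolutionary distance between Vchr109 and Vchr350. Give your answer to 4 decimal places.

Mismatches occur at site 1 (G↔A), site 7 (C↔G), site 13 (A↔C), site 14 (C↔T), site 16 (A↔T), site 17 (A↔C), site 20 (A↔T), site 26 (G↔T), site 30 (A↔G), site 33 (G↔C), site 38 (G↔A), site 40 (C↔G).
p = 12/41 = 0.292683.
d = −0.75 · ln(1 − (4/3)·0.292683) = −0.75 · ln(0.609756) = −0.75 · (-0.494696) = 0.3710.

0.3710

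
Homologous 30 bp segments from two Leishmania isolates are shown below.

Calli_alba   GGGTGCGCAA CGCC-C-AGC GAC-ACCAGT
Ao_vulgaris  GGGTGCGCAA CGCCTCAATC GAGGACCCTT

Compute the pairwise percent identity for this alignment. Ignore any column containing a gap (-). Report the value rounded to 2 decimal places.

Excluding the 3 gap columns leaves 27 comparable sites.
Mismatches occur at site 19 (G→T), site 23 (C→G), site 28 (A→C), site 29 (G→T).
23 of the 27 comparable sites match, so the percent identity is 23/27 × 100 = 85.19%.

85.19%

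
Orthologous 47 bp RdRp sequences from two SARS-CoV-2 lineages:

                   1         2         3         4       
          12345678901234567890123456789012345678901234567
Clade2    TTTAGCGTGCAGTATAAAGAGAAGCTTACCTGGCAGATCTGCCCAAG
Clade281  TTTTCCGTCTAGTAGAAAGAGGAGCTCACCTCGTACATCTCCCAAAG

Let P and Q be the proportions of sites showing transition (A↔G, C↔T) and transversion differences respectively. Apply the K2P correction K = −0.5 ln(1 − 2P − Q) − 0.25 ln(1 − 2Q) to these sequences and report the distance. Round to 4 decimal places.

Mismatches occur at site 4 (A↔T, transversion), site 5 (G↔C, transversion), site 9 (G↔C, transversion), site 10 (C↔T, transition), site 15 (T↔G, transversion), site 22 (A↔G, transition), site 27 (T↔C, transition), site 32 (G↔C, transversion), site 34 (C↔T, transition), site 36 (G↔C, transversion), site 41 (G↔C, transversion), site 44 (C↔A, transversion).
Of the 12 differences, 4 transitions and 8 transversions over 47 sites: P = 4/47 = 0.085106, Q = 8/47 = 0.170213.
d = −0.5·ln(0.659575) − 0.25·ln(0.659574) = −0.5·(-0.416160) − 0.25·(-0.416161) = 0.3121.

0.3121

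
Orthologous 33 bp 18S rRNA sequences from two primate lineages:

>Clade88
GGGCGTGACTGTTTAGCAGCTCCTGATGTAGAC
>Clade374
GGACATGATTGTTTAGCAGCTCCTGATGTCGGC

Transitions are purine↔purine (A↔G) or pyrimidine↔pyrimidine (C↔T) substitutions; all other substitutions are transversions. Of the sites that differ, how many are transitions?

4

Mismatches occur at site 3 (G↔A, transition), site 5 (G↔A, transition), site 9 (C↔T, transition), site 30 (A↔C, transversion), site 32 (A↔G, transition).
Of the 5 differences, 4 transitions and 1 transversion, so the answer is 4.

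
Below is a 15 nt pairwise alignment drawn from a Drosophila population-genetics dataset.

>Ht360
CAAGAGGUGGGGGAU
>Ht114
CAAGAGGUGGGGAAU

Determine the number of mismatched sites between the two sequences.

1

Differing sites — 13:G/A.
That gives 1 mismatch out of 15 aligned sites, so the Hamming distance is 1.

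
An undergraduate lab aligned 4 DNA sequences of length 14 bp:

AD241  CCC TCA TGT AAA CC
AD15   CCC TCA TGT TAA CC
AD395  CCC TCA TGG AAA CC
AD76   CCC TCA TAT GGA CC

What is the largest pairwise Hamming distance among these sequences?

4

Pairwise Hamming distances:
  AD241 vs AD15: 1
  AD241 vs AD395: 1
  AD241 vs AD76: 3
  AD15 vs AD395: 2
  AD15 vs AD76: 3
  AD395 vs AD76: 4
The largest is 4, between AD395 and AD76.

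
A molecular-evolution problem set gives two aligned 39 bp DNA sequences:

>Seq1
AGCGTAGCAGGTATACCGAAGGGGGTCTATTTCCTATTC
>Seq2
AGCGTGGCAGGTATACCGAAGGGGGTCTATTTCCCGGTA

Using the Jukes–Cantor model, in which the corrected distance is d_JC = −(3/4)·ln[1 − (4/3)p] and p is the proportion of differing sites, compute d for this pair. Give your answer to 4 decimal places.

Mismatches occur at site 6 (A↔G), site 35 (T↔C), site 36 (A↔G), site 37 (T↔G), site 39 (C↔A).
p = 5/39 = 0.128205.
d = −0.75 · ln(1 − (4/3)·0.128205) = −0.75 · ln(0.829060) = −0.75 · (-0.187463) = 0.1406.

0.1406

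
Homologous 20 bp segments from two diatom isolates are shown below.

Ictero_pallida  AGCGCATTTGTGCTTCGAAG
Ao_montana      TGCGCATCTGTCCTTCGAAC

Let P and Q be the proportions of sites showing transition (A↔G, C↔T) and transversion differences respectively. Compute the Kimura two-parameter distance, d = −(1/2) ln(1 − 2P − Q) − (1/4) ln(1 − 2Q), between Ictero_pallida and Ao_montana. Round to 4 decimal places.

Differing sites — 1:A/T (Tv); 8:T/C (Ti); 12:G/C (Tv); 20:G/C (Tv).
Of the 4 differences, 1 transition and 3 transversions over 20 sites: P = 1/20 = 0.050000, Q = 3/20 = 0.150000.
d = −0.5·ln(0.750000) − 0.25·ln(0.700000) = −0.5·(-0.287682) − 0.25·(-0.356675) = 0.2330.

0.2330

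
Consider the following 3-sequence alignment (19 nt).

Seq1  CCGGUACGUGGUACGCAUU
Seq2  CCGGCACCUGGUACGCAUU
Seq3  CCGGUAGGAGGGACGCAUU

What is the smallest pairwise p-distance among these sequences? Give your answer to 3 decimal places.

0.105

Pairwise Hamming distances:
  Seq1 vs Seq2: 2
  Seq1 vs Seq3: 3
  Seq2 vs Seq3: 5
The smallest is 2 mismatches, between Seq1 and Seq2; p = 2/19 = 0.105.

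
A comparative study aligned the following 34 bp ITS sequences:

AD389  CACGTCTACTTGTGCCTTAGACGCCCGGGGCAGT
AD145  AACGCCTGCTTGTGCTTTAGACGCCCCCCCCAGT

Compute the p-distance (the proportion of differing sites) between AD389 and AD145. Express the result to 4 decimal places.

0.2353

Differing sites — 1:C/A; 5:T/C; 8:A/G; 16:C/T; 27:G/C; 28:G/C; 29:G/C; 30:G/C.
There are 8 differences over 34 sites, so p = 8/34 = 0.2353.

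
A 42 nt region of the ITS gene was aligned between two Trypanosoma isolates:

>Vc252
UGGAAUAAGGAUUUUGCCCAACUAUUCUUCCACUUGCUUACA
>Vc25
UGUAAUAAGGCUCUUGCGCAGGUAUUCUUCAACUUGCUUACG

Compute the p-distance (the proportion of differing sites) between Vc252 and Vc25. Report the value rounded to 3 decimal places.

Differing sites — 3:G/U; 11:A/C; 13:U/C; 18:C/G; 21:A/G; 22:C/G; 31:C/A; 42:A/G.
There are 8 differences over 42 sites, so p = 8/42 = 0.190.

0.190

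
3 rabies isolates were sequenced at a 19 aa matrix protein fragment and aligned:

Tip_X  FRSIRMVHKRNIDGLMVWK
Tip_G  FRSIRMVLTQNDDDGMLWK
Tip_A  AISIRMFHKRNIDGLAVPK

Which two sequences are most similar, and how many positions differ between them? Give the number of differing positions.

Pairwise Hamming distances:
  Tip_X vs Tip_G: 7
  Tip_X vs Tip_A: 5
  Tip_G vs Tip_A: 12
The smallest is 5, between Tip_X and Tip_A.

5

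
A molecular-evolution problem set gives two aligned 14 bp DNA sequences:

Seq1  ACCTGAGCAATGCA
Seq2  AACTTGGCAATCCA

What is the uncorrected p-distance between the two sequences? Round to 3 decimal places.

0.286

Mismatches occur at site 2 (C↔A), site 5 (G↔T), site 6 (A↔G), site 12 (G↔C).
There are 4 differences over 14 sites, so p = 4/14 = 0.286.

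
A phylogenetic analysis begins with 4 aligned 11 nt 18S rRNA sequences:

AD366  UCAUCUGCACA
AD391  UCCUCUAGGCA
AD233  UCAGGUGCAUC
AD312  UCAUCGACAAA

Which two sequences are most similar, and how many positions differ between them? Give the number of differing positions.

Pairwise Hamming distances:
  AD366 vs AD391: 4
  AD366 vs AD233: 4
  AD366 vs AD312: 3
  AD391 vs AD233: 8
  AD391 vs AD312: 5
  AD233 vs AD312: 6
The smallest is 3, between AD366 and AD312.

3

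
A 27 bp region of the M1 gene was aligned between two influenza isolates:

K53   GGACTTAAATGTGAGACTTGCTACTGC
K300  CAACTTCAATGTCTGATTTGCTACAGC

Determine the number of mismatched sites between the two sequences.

Differing sites — 1:G/C; 2:G/A; 7:A/C; 13:G/C; 14:A/T; 17:C/T; 25:T/A.
That gives 7 mismatches out of 27 aligned sites, so the Hamming distance is 7.

7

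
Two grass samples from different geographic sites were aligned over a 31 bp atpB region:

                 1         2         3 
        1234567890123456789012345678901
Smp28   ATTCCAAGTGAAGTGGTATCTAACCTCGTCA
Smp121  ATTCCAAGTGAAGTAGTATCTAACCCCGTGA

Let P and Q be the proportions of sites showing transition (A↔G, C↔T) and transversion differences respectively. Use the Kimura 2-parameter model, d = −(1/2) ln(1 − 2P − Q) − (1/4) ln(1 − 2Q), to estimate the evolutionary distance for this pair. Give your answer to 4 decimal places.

0.1046

The sequences differ at positions 15 (G/A, transition), 26 (T/C, transition), 30 (C/G, transversion).
Of the 3 differences, 2 transitions and 1 transversion over 31 sites: P = 2/31 = 0.064516, Q = 1/31 = 0.032258.
d = −0.5·ln(0.838710) − 0.25·ln(0.935484) = −0.5·(-0.175890) − 0.25·(-0.066691) = 0.1046.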